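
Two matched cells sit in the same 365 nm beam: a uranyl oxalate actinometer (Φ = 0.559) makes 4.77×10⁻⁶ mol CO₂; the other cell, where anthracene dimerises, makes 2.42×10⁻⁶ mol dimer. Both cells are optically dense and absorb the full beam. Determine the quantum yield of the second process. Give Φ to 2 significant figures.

Photons absorbed by the actinometer: 4.77×10⁻⁶ / 0.559 = 8.533×10⁻⁶ mol.
Φ(unknown) = 2.42×10⁻⁶ / 8.533×10⁻⁶ = 0.28.

Φ = 0.28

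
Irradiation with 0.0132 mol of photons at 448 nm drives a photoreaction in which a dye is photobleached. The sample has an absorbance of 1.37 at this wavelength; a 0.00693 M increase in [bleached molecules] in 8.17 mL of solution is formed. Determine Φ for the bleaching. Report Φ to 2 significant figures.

Φ = 0.0045

Product: (0.00693 M)(0.00817 L) = 5.662e-5 mol.
Fraction absorbed: 1 − 10^(−1.37) = 0.9573.
Photons absorbed: 0.9573 × 0.0132 = 0.01264 mol.
Φ = 5.662e-5 mol / 0.01264 mol photons = 0.0045.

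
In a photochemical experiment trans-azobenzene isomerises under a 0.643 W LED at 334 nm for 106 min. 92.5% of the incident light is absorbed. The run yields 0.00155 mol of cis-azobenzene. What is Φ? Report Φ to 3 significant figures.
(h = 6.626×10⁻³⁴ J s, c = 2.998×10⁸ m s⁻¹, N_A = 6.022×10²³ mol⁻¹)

Photon energy at 334 nm: hc/λ = (6.626×10⁻³⁴)(2.998×10⁸)/(334×10⁻⁹) = 5.948×10⁻¹⁹ J.
Energy delivered: (0.643 W)(6360 s) = 4089 J.
Photons incident: 4089 / 5.948×10⁻¹⁹ = 6.875×10²¹, i.e. 6.875×10²¹/6.022×10²³ = 0.01142 mol.
Photons absorbed: 0.925 × 0.01142 = 0.01056 mol.
Φ = 0.00155 mol / 0.01056 mol photons = 0.147.

Φ = 0.147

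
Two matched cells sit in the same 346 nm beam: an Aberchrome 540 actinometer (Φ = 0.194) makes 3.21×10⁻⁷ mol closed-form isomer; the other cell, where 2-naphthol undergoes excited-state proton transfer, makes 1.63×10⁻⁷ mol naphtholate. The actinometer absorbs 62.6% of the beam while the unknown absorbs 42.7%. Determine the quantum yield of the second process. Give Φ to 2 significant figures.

Φ = 0.14

Photons absorbed by the actinometer: 3.21×10⁻⁷ / 0.194 = 1.655×10⁻⁶ mol.
Incident flux: 1.655×10⁻⁶ / 0.626 = 2.644×10⁻⁶ einstein.
Absorbed by unknown: 0.427 × 2.644×10⁻⁶ = 1.129×10⁻⁶ mol.
Φ(unknown) = 1.63×10⁻⁷ / 1.129×10⁻⁶ = 0.14.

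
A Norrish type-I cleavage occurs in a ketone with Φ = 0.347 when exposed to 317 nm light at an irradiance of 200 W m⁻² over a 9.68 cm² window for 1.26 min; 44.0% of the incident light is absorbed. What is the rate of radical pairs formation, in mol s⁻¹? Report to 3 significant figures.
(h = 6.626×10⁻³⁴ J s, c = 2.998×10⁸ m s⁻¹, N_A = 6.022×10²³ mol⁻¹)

Photon energy at 317 nm: hc/λ = (6.626×10⁻³⁴)(2.998×10⁸)/(317×10⁻⁹) = 6.266×10⁻¹⁹ J.
Energy delivered: (200 W m⁻²)(9.68×10⁻⁴ m²)(75.6 s) = 14.64 J.
Photons incident: 14.64 / 6.266×10⁻¹⁹ = 2.336×10¹⁹, i.e. 2.336×10¹⁹/6.022×10²³ = 3.879×10⁻⁵ mol.
Photons absorbed: 0.440 × 3.879×10⁻⁵ = 1.707×10⁻⁵ mol.
Product formed: 0.347 × 1.707×10⁻⁵ = 5.923×10⁻⁶ mol.
Rate: 5.923×10⁻⁶ / 75.6 s = 7.83×10⁻⁸ mol s⁻¹.

7.83×10⁻⁸ mol s⁻¹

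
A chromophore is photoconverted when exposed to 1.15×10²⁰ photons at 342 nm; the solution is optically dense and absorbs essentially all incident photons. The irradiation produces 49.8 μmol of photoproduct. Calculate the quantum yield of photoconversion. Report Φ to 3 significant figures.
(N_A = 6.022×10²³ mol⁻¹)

Product: 49.8 μmol = 4.98×10⁻⁵ mol.
Moles of photons: 1.15×10²⁰ / 6.022×10²³ = 1.910×10⁻⁴ mol.
Φ = 4.98×10⁻⁵ mol / 1.910×10⁻⁴ mol photons = 0.261.

Φ = 0.261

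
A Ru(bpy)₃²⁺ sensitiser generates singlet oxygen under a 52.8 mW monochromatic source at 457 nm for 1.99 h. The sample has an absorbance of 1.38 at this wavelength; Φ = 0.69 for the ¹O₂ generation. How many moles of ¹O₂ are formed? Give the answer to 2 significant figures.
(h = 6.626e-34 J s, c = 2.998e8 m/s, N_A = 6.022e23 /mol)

9.6e-4 mol

Photon energy at 457 nm: hc/λ = (6.626e-34)(2.998e8)/(457e-9) = 4.347e-19 J.
Energy delivered: (52.8 mW)(7164 s) = 378.3 J.
Photons incident: 378.3 / 4.347e-19 = 8.703e20, i.e. 8.703e20/6.022e23 = 0.001445 mol.
Fraction absorbed: 1 − 10^(−1.38) = 0.9583.
Photons absorbed: 0.9583 × 0.001445 = 0.001385 mol.
Product: Φ × n_abs = 0.69 × 0.001385 = 9.556e-4 mol.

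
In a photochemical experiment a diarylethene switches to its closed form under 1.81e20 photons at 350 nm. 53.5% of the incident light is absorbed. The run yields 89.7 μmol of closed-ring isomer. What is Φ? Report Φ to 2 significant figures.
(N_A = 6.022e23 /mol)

Product: 89.7 μmol = 8.97e-5 mol.
Moles of photons: 1.81e20 / 6.022e23 = 3.006e-4 mol.
Photons absorbed: 0.535 × 3.006e-4 = 1.608e-4 mol.
Φ = 8.97e-5 mol / 1.608e-4 mol photons = 0.56.

Φ = 0.56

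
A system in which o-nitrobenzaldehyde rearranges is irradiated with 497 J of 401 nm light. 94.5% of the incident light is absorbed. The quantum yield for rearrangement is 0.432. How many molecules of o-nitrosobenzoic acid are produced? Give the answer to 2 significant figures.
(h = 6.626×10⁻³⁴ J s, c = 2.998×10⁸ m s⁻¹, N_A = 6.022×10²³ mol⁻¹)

Photon energy at 401 nm: hc/λ = (6.626×10⁻³⁴)(2.998×10⁸)/(401×10⁻⁹) = 4.954×10⁻¹⁹ J.
Photons incident: 497 / 4.954×10⁻¹⁹ = 1.003×10²¹, i.e. 1.003×10²¹/6.022×10²³ = 0.001666 mol.
Photons absorbed: 0.945 × 0.001666 = 0.001574 mol.
Product: Φ × n_abs = 0.432 × 0.001574 = 6.800×10⁻⁴ mol.
As a count: 6.800×10⁻⁴ × 6.022×10²³ = 4.1×10²⁰.

4.1×10²⁰ molecules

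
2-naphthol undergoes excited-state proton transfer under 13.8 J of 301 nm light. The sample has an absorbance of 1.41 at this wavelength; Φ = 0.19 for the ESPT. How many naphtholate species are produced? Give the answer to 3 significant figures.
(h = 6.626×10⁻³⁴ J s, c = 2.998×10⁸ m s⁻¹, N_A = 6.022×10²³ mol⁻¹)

3.82×10¹⁸ species

Photon energy at 301 nm: hc/λ = (6.626×10⁻³⁴)(2.998×10⁸)/(301×10⁻⁹) = 6.600×10⁻¹⁹ J.
Photons incident: 13.8 / 6.600×10⁻¹⁹ = 2.091×10¹⁹, i.e. 2.091×10¹⁹/6.022×10²³ = 3.472×10⁻⁵ mol.
Fraction absorbed: 1 − 10^(−1.41) = 0.9611.
Photons absorbed: 0.9611 × 3.472×10⁻⁵ = 3.337×10⁻⁵ mol.
Product: Φ × n_abs = 0.19 × 3.337×10⁻⁵ = 6.340×10⁻⁶ mol.
As a count: 6.340×10⁻⁶ × 6.022×10²³ = 3.82×10¹⁸.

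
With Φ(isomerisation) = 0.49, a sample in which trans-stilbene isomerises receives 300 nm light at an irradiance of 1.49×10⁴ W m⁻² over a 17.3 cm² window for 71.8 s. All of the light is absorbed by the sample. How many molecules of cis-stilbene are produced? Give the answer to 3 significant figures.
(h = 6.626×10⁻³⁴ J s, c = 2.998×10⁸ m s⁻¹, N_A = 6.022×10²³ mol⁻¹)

1.37×10²¹ molecules

Photon energy at 300 nm: hc/λ = (6.626×10⁻³⁴)(2.998×10⁸)/(300×10⁻⁹) = 6.622×10⁻¹⁹ J.
Energy delivered: (1.49×10⁴ W m⁻²)(17.3×10⁻⁴ m²)(71.8 s) = 1851 J.
Photons incident: 1851 / 6.622×10⁻¹⁹ = 2.795×10²¹, i.e. 2.795×10²¹/6.022×10²³ = 0.004641 mol.
Product: Φ × n_abs = 0.49 × 0.004641 = 0.002274 mol.
As a count: 0.002274 × 6.022×10²³ = 1.37×10²¹.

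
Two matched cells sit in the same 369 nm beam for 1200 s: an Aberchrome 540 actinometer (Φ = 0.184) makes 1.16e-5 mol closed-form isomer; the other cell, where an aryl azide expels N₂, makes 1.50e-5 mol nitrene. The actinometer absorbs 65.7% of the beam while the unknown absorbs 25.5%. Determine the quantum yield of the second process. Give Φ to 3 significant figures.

Φ = 0.613

Photons absorbed by the actinometer: 1.16e-5 / 0.184 = 6.304e-5 mol.
Incident flux: 6.304e-5 / 0.657 = 9.595e-5 einstein.
Absorbed by unknown: 0.255 × 9.595e-5 = 2.447e-5 mol.
Φ(unknown) = 1.50e-5 / 2.447e-5 = 0.613.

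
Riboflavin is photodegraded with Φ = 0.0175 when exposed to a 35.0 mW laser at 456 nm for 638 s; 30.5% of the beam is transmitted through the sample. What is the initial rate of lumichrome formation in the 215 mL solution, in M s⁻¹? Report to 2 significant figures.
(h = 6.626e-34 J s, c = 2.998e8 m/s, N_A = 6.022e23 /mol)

Photon energy at 456 nm: hc/λ = (6.626e-34)(2.998e8)/(456e-9) = 4.356e-19 J.
Energy delivered: (35.0 mW)(638 s) = 22.33 J.
Photons incident: 22.33 / 4.356e-19 = 5.126e19, i.e. 5.126e19/6.022e23 = 8.512e-5 mol.
Fraction absorbed: 1 − 30.5/100 = 0.6950.
Photons absorbed: 0.6950 × 8.512e-5 = 5.916e-5 mol.
Product formed: 0.0175 × 5.916e-5 = 1.035e-6 mol.
Rate: 1.035e-6 mol / (638 s × 0.215 L) = 7.5e-9 M s⁻¹.

7.5e-9 M s⁻¹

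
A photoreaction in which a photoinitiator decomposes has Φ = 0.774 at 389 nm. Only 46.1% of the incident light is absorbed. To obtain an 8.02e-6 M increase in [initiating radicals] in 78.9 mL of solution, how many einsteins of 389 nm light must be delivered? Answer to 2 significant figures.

1.8e-6 einstein

Product: (8.02e-6 M)(0.0789 L) = 6.328e-7 mol.
Photons that must be absorbed: 6.328e-7 / 0.774 = 8.176e-7 mol.
Incident photons needed: 8.176e-7 / 0.461 = 1.774e-6 mol.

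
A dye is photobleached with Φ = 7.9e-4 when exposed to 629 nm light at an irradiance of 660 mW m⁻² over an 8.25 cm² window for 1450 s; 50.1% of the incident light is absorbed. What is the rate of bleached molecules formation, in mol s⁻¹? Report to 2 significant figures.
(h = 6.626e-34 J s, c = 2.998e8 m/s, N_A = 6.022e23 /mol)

Photon energy at 629 nm: hc/λ = (6.626e-34)(2.998e8)/(629e-9) = 3.158e-19 J.
Energy delivered: (660 mW m⁻²)(8.25e-4 m²)(1450 s) = 0.7895 J.
Photons incident: 0.7895 / 3.158e-19 = 2.500e18, i.e. 2.500e18/6.022e23 = 4.151e-6 mol.
Photons absorbed: 0.501 × 4.151e-6 = 2.080e-6 mol.
Product formed: 7.9e-4 × 2.080e-6 = 1.643e-9 mol.
Rate: 1.643e-9 / 1450 s = 1.1e-12 mol s⁻¹.

1.1e-12 mol s⁻¹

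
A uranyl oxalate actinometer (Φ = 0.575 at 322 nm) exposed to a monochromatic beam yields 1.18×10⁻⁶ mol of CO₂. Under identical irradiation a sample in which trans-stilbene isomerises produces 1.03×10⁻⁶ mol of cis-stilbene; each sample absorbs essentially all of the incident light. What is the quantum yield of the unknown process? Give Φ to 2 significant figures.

Φ = 0.50

Photons absorbed by the actinometer: 1.18×10⁻⁶ / 0.575 = 2.052×10⁻⁶ mol.
Φ(unknown) = 1.03×10⁻⁶ / 2.052×10⁻⁶ = 0.50.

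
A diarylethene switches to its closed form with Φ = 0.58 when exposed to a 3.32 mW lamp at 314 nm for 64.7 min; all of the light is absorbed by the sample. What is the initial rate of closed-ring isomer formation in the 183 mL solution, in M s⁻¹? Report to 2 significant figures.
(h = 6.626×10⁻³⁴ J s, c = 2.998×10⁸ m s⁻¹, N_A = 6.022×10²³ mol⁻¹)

2.8×10⁻⁸ M s⁻¹

Photon energy at 314 nm: hc/λ = (6.626×10⁻³⁴)(2.998×10⁸)/(314×10⁻⁹) = 6.326×10⁻¹⁹ J.
Energy delivered: (3.32 mW)(3882 s) = 12.89 J.
Photons incident: 12.89 / 6.326×10⁻¹⁹ = 2.038×10¹⁹, i.e. 2.038×10¹⁹/6.022×10²³ = 3.384×10⁻⁵ mol.
Product formed: 0.58 × 3.384×10⁻⁵ = 1.963×10⁻⁵ mol.
Rate: 1.963×10⁻⁵ mol / (3882 s × 0.183 L) = 2.8×10⁻⁸ M s⁻¹.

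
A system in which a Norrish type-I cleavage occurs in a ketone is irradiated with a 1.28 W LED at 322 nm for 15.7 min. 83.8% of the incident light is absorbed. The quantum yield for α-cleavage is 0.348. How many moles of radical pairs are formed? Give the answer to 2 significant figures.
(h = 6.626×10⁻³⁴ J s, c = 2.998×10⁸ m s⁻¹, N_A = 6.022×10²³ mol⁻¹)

9.5×10⁻⁴ mol

Photon energy at 322 nm: hc/λ = (6.626×10⁻³⁴)(2.998×10⁸)/(322×10⁻⁹) = 6.169×10⁻¹⁹ J.
Energy delivered: (1.28 W)(942 s) = 1206 J.
Photons incident: 1206 / 6.169×10⁻¹⁹ = 1.955×10²¹, i.e. 1.955×10²¹/6.022×10²³ = 0.003246 mol.
Photons absorbed: 0.838 × 0.003246 = 0.002720 mol.
Product: Φ × n_abs = 0.348 × 0.002720 = 9.466×10⁻⁴ mol.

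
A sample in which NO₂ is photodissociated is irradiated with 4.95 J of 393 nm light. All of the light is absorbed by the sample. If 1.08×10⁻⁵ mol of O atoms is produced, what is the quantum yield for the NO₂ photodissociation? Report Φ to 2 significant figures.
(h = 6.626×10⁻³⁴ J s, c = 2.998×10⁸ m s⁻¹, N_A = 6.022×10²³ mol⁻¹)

Φ = 0.66

Photon energy at 393 nm: hc/λ = (6.626×10⁻³⁴)(2.998×10⁸)/(393×10⁻⁹) = 5.055×10⁻¹⁹ J.
Photons incident: 4.95 / 5.055×10⁻¹⁹ = 9.792×10¹⁸, i.e. 9.792×10¹⁸/6.022×10²³ = 1.626×10⁻⁵ mol.
Φ = 1.08×10⁻⁵ mol / 1.626×10⁻⁵ mol photons = 0.66.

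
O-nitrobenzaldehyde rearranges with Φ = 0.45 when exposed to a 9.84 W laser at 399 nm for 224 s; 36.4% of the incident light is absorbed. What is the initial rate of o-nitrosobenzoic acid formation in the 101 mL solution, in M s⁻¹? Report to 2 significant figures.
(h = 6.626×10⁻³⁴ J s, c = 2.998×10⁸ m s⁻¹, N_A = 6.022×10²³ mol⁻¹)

5.3×10⁻⁵ M s⁻¹

Photon energy at 399 nm: hc/λ = (6.626×10⁻³⁴)(2.998×10⁸)/(399×10⁻⁹) = 4.979×10⁻¹⁹ J.
Energy delivered: (9.84 W)(224 s) = 2204 J.
Photons incident: 2204 / 4.979×10⁻¹⁹ = 4.427×10²¹, i.e. 4.427×10²¹/6.022×10²³ = 0.007351 mol.
Photons absorbed: 0.364 × 0.007351 = 0.002676 mol.
Product formed: 0.45 × 0.002676 = 0.001204 mol.
Rate: 0.001204 mol / (224 s × 0.101 L) = 5.3×10⁻⁵ M s⁻¹.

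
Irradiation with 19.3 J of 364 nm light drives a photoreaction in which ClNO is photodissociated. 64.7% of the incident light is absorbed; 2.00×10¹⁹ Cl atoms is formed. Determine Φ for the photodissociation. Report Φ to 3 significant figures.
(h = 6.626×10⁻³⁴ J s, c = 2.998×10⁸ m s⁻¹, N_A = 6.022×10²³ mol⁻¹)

Product: 2.00×10¹⁹ / 6.022×10²³ = 3.321×10⁻⁵ mol.
Photon energy at 364 nm: hc/λ = (6.626×10⁻³⁴)(2.998×10⁸)/(364×10⁻⁹) = 5.457×10⁻¹⁹ J.
Photons incident: 19.3 / 5.457×10⁻¹⁹ = 3.537×10¹⁹, i.e. 3.537×10¹⁹/6.022×10²³ = 5.873×10⁻⁵ mol.
Photons absorbed: 0.647 × 5.873×10⁻⁵ = 3.800×10⁻⁵ mol.
Φ = 3.321×10⁻⁵ mol / 3.800×10⁻⁵ mol photons = 0.874.

Φ = 0.874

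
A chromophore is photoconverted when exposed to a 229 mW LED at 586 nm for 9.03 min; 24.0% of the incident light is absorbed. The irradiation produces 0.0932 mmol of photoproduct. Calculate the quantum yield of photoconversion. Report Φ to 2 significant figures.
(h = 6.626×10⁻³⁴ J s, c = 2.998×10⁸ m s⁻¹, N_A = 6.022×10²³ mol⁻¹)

Φ = 0.64

Product: 0.0932 mmol = 9.32×10⁻⁵ mol.
Photon energy at 586 nm: hc/λ = (6.626×10⁻³⁴)(2.998×10⁸)/(586×10⁻⁹) = 3.390×10⁻¹⁹ J.
Energy delivered: (229 mW)(541.8 s) = 124.1 J.
Photons incident: 124.1 / 3.390×10⁻¹⁹ = 3.661×10²⁰, i.e. 3.661×10²⁰/6.022×10²³ = 6.079×10⁻⁴ mol.
Photons absorbed: 0.240 × 6.079×10⁻⁴ = 1.459×10⁻⁴ mol.
Φ = 9.32×10⁻⁵ mol / 1.459×10⁻⁴ mol photons = 0.64.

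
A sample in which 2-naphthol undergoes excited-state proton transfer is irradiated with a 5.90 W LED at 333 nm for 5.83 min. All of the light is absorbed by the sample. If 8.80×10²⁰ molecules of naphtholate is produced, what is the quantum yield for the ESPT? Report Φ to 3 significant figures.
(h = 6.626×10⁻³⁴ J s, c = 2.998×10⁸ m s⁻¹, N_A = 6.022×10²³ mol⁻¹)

Φ = 0.254

Product: 8.80×10²⁰ / 6.022×10²³ = 0.001461 mol.
Photon energy at 333 nm: hc/λ = (6.626×10⁻³⁴)(2.998×10⁸)/(333×10⁻⁹) = 5.965×10⁻¹⁹ J.
Energy delivered: (5.90 W)(349.8 s) = 2064 J.
Photons incident: 2064 / 5.965×10⁻¹⁹ = 3.460×10²¹, i.e. 3.460×10²¹/6.022×10²³ = 0.005746 mol.
Φ = 0.001461 mol / 0.005746 mol photons = 0.254.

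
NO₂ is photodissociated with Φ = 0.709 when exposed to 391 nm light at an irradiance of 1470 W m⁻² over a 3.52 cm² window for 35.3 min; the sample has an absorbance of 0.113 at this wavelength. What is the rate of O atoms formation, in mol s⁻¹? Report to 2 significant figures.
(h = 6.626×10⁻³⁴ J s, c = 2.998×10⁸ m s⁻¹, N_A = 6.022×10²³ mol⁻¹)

Photon energy at 391 nm: hc/λ = (6.626×10⁻³⁴)(2.998×10⁸)/(391×10⁻⁹) = 5.080×10⁻¹⁹ J.
Energy delivered: (1470 W m⁻²)(3.52×10⁻⁴ m²)(2118 s) = 1096 J.
Photons incident: 1096 / 5.080×10⁻¹⁹ = 2.157×10²¹, i.e. 2.157×10²¹/6.022×10²³ = 0.003582 mol.
Fraction absorbed: 1 − 10^(−0.113) = 0.2291.
Photons absorbed: 0.2291 × 0.003582 = 8.206×10⁻⁴ mol.
Product formed: 0.709 × 8.206×10⁻⁴ = 5.818×10⁻⁴ mol.
Rate: 5.818×10⁻⁴ / 2118 s = 2.7×10⁻⁷ mol s⁻¹.

2.7×10⁻⁷ mol s⁻¹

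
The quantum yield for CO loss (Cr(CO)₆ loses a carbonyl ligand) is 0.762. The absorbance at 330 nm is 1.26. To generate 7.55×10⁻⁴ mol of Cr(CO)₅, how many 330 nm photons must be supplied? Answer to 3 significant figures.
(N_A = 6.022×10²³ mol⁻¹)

Photons that must be absorbed: 7.55×10⁻⁴ / 0.762 = 9.908×10⁻⁴ mol.
Fraction absorbed: 1 − 10^(−1.26) = 0.9450.
Incident photons needed: 9.908×10⁻⁴ / 0.9450 = 0.001048 mol.
Photon count: 0.001048 × 6.022×10²³ = 6.31×10²⁰.

6.31×10²⁰ photons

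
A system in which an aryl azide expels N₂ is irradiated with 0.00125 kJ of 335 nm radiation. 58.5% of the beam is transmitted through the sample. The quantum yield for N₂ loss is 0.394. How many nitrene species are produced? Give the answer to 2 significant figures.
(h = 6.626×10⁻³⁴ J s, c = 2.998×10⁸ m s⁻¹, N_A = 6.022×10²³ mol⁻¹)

3.4×10¹⁷ species

Photon energy at 335 nm: hc/λ = (6.626×10⁻³⁴)(2.998×10⁸)/(335×10⁻⁹) = 5.930×10⁻¹⁹ J.
Incident energy: 0.00125 kJ = 1.25 J.
Photons incident: 1.25 / 5.930×10⁻¹⁹ = 2.108×10¹⁸, i.e. 2.108×10¹⁸/6.022×10²³ = 3.500×10⁻⁶ mol.
Fraction absorbed: 1 − 58.5/100 = 0.4150.
Photons absorbed: 0.4150 × 3.500×10⁻⁶ = 1.452×10⁻⁶ mol.
Product: Φ × n_abs = 0.394 × 1.452×10⁻⁶ = 5.721×10⁻⁷ mol.
As a count: 5.721×10⁻⁷ × 6.022×10²³ = 3.4×10¹⁷.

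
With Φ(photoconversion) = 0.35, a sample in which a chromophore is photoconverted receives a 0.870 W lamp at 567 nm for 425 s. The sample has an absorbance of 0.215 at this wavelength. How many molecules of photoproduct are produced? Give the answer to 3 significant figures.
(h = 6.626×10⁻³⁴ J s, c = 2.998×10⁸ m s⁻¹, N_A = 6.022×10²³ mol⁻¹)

Photon energy at 567 nm: hc/λ = (6.626×10⁻³⁴)(2.998×10⁸)/(567×10⁻⁹) = 3.503×10⁻¹⁹ J.
Energy delivered: (0.870 W)(425 s) = 369.8 J.
Photons incident: 369.8 / 3.503×10⁻¹⁹ = 1.056×10²¹, i.e. 1.056×10²¹/6.022×10²³ = 0.001754 mol.
Fraction absorbed: 1 − 10^(−0.215) = 0.3905.
Photons absorbed: 0.3905 × 0.001754 = 6.849×10⁻⁴ mol.
Product: Φ × n_abs = 0.35 × 6.849×10⁻⁴ = 2.397×10⁻⁴ mol.
As a count: 2.397×10⁻⁴ × 6.022×10²³ = 1.44×10²⁰.

1.44×10²⁰ molecules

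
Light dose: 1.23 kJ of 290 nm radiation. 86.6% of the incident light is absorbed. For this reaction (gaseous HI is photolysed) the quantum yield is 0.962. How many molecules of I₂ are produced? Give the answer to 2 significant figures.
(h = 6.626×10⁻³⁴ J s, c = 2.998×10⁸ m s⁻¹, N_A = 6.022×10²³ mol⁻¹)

Photon energy at 290 nm: hc/λ = (6.626×10⁻³⁴)(2.998×10⁸)/(290×10⁻⁹) = 6.850×10⁻¹⁹ J.
Incident energy: 1.23 kJ = 1230 J.
Photons incident: 1230 / 6.850×10⁻¹⁹ = 1.796×10²¹, i.e. 1.796×10²¹/6.022×10²³ = 0.002982 mol.
Photons absorbed: 0.866 × 0.002982 = 0.002582 mol.
Product: Φ × n_abs = 0.962 × 0.002582 = 0.002484 mol.
As a count: 0.002484 × 6.022×10²³ = 1.5×10²¹.

1.5×10²¹ molecules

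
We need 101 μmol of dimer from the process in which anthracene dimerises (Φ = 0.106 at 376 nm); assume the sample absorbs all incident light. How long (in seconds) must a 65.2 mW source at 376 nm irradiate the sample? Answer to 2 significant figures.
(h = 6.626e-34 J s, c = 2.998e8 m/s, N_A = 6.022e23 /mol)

t ≈ 4600 s

Product: 101 μmol = 1.01e-4 mol.
Photons that must be absorbed: 1.01e-4 / 0.106 = 9.528e-4 mol.
Photon energy: hc/λ = 5.283e-19 J; per mole, 3.181e5 J mol⁻¹.
Energy required: 9.528e-4 × 3.181e5 = 303.1 J.
Time: 303.1 J / 0.0652 W = 4600 s.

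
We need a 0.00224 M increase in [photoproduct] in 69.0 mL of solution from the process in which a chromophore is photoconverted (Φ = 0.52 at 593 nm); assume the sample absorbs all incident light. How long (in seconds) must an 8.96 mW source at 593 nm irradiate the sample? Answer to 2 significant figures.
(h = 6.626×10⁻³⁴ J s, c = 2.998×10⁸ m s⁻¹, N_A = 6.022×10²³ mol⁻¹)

Product: (0.00224 M)(0.069 L) = 1.546×10⁻⁴ mol.
Photons that must be absorbed: 1.546×10⁻⁴ / 0.52 = 2.973×10⁻⁴ mol.
Photon energy: hc/λ = 3.350×10⁻¹⁹ J; per mole, 2.017×10⁵ J mol⁻¹.
Energy required: 2.973×10⁻⁴ × 2.017×10⁵ = 59.97 J.
Time: 59.97 J / 0.00896 W = 6700 s.

t ≈ 6700 s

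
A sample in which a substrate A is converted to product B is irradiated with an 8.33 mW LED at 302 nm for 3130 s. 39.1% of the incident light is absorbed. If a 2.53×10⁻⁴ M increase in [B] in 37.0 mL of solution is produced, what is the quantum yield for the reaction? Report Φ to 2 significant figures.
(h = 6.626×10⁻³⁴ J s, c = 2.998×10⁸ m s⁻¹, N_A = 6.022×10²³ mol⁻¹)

Φ = 0.36

Product: (2.53×10⁻⁴ M)(0.037 L) = 9.361×10⁻⁶ mol.
Photon energy at 302 nm: hc/λ = (6.626×10⁻³⁴)(2.998×10⁸)/(302×10⁻⁹) = 6.578×10⁻¹⁹ J.
Energy delivered: (8.33 mW)(3130 s) = 26.07 J.
Photons incident: 26.07 / 6.578×10⁻¹⁹ = 3.963×10¹⁹, i.e. 3.963×10¹⁹/6.022×10²³ = 6.581×10⁻⁵ mol.
Photons absorbed: 0.391 × 6.581×10⁻⁵ = 2.573×10⁻⁵ mol.
Φ = 9.361×10⁻⁶ mol / 2.573×10⁻⁵ mol photons = 0.36.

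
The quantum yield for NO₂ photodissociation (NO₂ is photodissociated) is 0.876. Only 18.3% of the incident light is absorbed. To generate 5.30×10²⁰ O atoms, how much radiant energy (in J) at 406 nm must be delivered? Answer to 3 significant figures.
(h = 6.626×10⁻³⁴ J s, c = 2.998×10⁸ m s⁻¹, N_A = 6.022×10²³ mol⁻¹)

Product: 5.30×10²⁰ / 6.022×10²³ = 8.801×10⁻⁴ mol.
Photons that must be absorbed: 8.801×10⁻⁴ / 0.876 = 0.001005 mol.
Incident photons needed: 0.001005 / 0.183 = 0.005492 mol.
Photon energy: hc/λ = 4.893×10⁻¹⁹ J; per mole, 2.947×10⁵ J mol⁻¹.
Energy required: 0.005492 × 2.947×10⁵ = 1620 J.

1620 J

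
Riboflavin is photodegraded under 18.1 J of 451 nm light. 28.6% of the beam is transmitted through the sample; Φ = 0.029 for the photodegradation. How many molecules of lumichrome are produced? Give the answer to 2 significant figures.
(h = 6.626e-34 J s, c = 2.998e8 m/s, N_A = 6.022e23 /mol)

Photon energy at 451 nm: hc/λ = (6.626e-34)(2.998e8)/(451e-9) = 4.405e-19 J.
Photons incident: 18.1 / 4.405e-19 = 4.109e19, i.e. 4.109e19/6.022e23 = 6.823e-5 mol.
Fraction absorbed: 1 − 28.6/100 = 0.7140.
Photons absorbed: 0.7140 × 6.823e-5 = 4.872e-5 mol.
Product: Φ × n_abs = 0.029 × 4.872e-5 = 1.413e-6 mol.
As a count: 1.413e-6 × 6.022e23 = 8.5e17.

8.5e17 molecules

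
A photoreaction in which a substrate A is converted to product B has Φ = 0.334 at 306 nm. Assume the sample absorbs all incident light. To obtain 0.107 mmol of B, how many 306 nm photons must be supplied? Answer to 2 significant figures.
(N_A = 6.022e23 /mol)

Product: 0.107 mmol = 1.07e-4 mol.
Photons that must be absorbed: 1.07e-4 / 0.334 = 3.204e-4 mol.
Photon count: 3.204e-4 × 6.022e23 = 1.9e20.

1.9e20 photons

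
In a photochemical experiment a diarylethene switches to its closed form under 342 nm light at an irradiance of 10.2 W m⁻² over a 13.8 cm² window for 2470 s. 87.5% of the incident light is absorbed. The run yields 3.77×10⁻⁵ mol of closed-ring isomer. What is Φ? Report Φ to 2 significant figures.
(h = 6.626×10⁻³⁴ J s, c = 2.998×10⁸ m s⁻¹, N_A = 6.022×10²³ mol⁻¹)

Photon energy at 342 nm: hc/λ = (6.626×10⁻³⁴)(2.998×10⁸)/(342×10⁻⁹) = 5.808×10⁻¹⁹ J.
Energy delivered: (10.2 W m⁻²)(13.8×10⁻⁴ m²)(2470 s) = 34.77 J.
Photons incident: 34.77 / 5.808×10⁻¹⁹ = 5.987×10¹⁹, i.e. 5.987×10¹⁹/6.022×10²³ = 9.942×10⁻⁵ mol.
Photons absorbed: 0.875 × 9.942×10⁻⁵ = 8.699×10⁻⁵ mol.
Φ = 3.77×10⁻⁵ mol / 8.699×10⁻⁵ mol photons = 0.43.

Φ = 0.43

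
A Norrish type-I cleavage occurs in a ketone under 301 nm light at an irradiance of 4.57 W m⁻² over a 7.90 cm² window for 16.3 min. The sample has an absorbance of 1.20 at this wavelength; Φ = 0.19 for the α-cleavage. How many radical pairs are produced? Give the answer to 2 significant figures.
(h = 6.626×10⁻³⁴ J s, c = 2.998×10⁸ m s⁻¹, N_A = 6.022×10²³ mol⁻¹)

9.5×10¹⁷ radical pairs

Photon energy at 301 nm: hc/λ = (6.626×10⁻³⁴)(2.998×10⁸)/(301×10⁻⁹) = 6.600×10⁻¹⁹ J.
Energy delivered: (4.57 W m⁻²)(7.90×10⁻⁴ m²)(978 s) = 3.531 J.
Photons incident: 3.531 / 6.600×10⁻¹⁹ = 5.350×10¹⁸, i.e. 5.350×10¹⁸/6.022×10²³ = 8.884×10⁻⁶ mol.
Fraction absorbed: 1 − 10^(−1.20) = 0.9369.
Photons absorbed: 0.9369 × 8.884×10⁻⁶ = 8.323×10⁻⁶ mol.
Product: Φ × n_abs = 0.19 × 8.323×10⁻⁶ = 1.581×10⁻⁶ mol.
As a count: 1.581×10⁻⁶ × 6.022×10²³ = 9.5×10¹⁷.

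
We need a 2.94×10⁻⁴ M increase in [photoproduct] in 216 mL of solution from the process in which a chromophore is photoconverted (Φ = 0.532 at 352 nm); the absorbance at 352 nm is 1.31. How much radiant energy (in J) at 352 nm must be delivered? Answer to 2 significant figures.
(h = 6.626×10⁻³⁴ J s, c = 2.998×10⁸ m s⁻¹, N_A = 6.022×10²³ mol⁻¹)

43 J

Product: (2.94×10⁻⁴ M)(0.216 L) = 6.350×10⁻⁵ mol.
Photons that must be absorbed: 6.350×10⁻⁵ / 0.532 = 1.194×10⁻⁴ mol.
Fraction absorbed: 1 − 10^(−1.31) = 0.9510.
Incident photons needed: 1.194×10⁻⁴ / 0.9510 = 1.256×10⁻⁴ mol.
Photon energy: hc/λ = 5.643×10⁻¹⁹ J; per mole, 3.398×10⁵ J mol⁻¹.
Energy required: 1.256×10⁻⁴ × 3.398×10⁵ = 43 J.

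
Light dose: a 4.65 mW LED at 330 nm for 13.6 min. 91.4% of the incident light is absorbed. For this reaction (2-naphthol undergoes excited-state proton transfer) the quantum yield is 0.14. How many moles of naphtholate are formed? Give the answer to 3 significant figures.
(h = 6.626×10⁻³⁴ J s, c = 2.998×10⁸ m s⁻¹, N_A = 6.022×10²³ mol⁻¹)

1.34×10⁻⁶ mol

Photon energy at 330 nm: hc/λ = (6.626×10⁻³⁴)(2.998×10⁸)/(330×10⁻⁹) = 6.020×10⁻¹⁹ J.
Energy delivered: (4.65 mW)(816 s) = 3.794 J.
Photons incident: 3.794 / 6.020×10⁻¹⁹ = 6.302×10¹⁸, i.e. 6.302×10¹⁸/6.022×10²³ = 1.046×10⁻⁵ mol.
Photons absorbed: 0.914 × 1.046×10⁻⁵ = 9.560×10⁻⁶ mol.
Product: Φ × n_abs = 0.14 × 9.560×10⁻⁶ = 1.338×10⁻⁶ mol.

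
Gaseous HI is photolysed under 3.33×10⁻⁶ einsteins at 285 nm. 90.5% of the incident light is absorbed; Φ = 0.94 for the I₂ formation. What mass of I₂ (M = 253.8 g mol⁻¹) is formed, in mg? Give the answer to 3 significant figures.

0.719 mg

Photons absorbed: 0.905 × 3.33×10⁻⁶ = 3.014×10⁻⁶ mol.
Product: Φ × n_abs = 0.94 × 3.014×10⁻⁶ = 2.833×10⁻⁶ mol.
Mass: 2.833×10⁻⁶ × 253.8 = 7.190×10⁻⁴ g = 0.719 mg.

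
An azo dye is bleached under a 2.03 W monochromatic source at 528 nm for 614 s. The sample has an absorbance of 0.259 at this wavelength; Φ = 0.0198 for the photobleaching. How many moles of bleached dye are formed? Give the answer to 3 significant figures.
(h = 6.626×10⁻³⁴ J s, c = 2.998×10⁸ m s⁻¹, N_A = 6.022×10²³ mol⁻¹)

4.89×10⁻⁵ mol

Photon energy at 528 nm: hc/λ = (6.626×10⁻³⁴)(2.998×10⁸)/(528×10⁻⁹) = 3.762×10⁻¹⁹ J.
Energy delivered: (2.03 W)(614 s) = 1246 J.
Photons incident: 1246 / 3.762×10⁻¹⁹ = 3.312×10²¹, i.e. 3.312×10²¹/6.022×10²³ = 0.005500 mol.
Fraction absorbed: 1 − 10^(−0.259) = 0.4492.
Photons absorbed: 0.4492 × 0.005500 = 0.002471 mol.
Product: Φ × n_abs = 0.0198 × 0.002471 = 4.893×10⁻⁵ mol.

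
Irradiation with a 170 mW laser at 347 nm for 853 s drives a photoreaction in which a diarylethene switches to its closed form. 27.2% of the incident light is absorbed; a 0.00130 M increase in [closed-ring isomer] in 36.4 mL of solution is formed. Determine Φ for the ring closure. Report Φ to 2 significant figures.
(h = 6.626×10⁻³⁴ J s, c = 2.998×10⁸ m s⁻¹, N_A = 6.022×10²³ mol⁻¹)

Product: (0.00130 M)(0.0364 L) = 4.732×10⁻⁵ mol.
Photon energy at 347 nm: hc/λ = (6.626×10⁻³⁴)(2.998×10⁸)/(347×10⁻⁹) = 5.725×10⁻¹⁹ J.
Energy delivered: (170 mW)(853 s) = 145.0 J.
Photons incident: 145.0 / 5.725×10⁻¹⁹ = 2.533×10²⁰, i.e. 2.533×10²⁰/6.022×10²³ = 4.206×10⁻⁴ mol.
Photons absorbed: 0.272 × 4.206×10⁻⁴ = 1.144×10⁻⁴ mol.
Φ = 4.732×10⁻⁵ mol / 1.144×10⁻⁴ mol photons = 0.41.

Φ = 0.41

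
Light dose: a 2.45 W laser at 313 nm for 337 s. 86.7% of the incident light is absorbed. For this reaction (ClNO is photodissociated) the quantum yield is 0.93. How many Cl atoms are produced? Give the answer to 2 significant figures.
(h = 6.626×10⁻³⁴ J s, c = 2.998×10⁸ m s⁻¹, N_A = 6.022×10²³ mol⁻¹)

Photon energy at 313 nm: hc/λ = (6.626×10⁻³⁴)(2.998×10⁸)/(313×10⁻⁹) = 6.347×10⁻¹⁹ J.
Energy delivered: (2.45 W)(337 s) = 825.7 J.
Photons incident: 825.7 / 6.347×10⁻¹⁹ = 1.301×10²¹, i.e. 1.301×10²¹/6.022×10²³ = 0.002160 mol.
Photons absorbed: 0.867 × 0.002160 = 0.001873 mol.
Product: Φ × n_abs = 0.93 × 0.001873 = 0.001742 mol.
As a count: 0.001742 × 6.022×10²³ = 1.0×10²¹.

1.0×10²¹ atoms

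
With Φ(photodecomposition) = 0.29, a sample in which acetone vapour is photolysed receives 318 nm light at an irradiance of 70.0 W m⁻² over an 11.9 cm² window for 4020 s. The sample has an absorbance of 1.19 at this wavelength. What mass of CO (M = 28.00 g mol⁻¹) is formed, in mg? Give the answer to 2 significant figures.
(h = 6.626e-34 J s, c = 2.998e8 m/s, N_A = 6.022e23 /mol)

6.8 mg

Photon energy at 318 nm: hc/λ = (6.626e-34)(2.998e8)/(318e-9) = 6.247e-19 J.
Energy delivered: (70.0 W m⁻²)(11.9e-4 m²)(4020 s) = 334.9 J.
Photons incident: 334.9 / 6.247e-19 = 5.361e20, i.e. 5.361e20/6.022e23 = 8.902e-4 mol.
Fraction absorbed: 1 − 10^(−1.19) = 0.9354.
Photons absorbed: 0.9354 × 8.902e-4 = 8.327e-4 mol.
Product: Φ × n_abs = 0.29 × 8.327e-4 = 2.415e-4 mol.
Mass: 2.415e-4 × 28.00 = 0.006762 g = 6.8 mg.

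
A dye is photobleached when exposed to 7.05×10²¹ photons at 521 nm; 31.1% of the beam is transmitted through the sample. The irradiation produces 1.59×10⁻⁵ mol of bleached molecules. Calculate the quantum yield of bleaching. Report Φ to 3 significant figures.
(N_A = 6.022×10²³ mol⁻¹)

Moles of photons: 7.05×10²¹ / 6.022×10²³ = 0.01171 mol.
Fraction absorbed: 1 − 31.1/100 = 0.6890.
Photons absorbed: 0.6890 × 0.01171 = 0.008068 mol.
Φ = 1.59×10⁻⁵ mol / 0.008068 mol photons = 0.00197.

Φ = 0.00197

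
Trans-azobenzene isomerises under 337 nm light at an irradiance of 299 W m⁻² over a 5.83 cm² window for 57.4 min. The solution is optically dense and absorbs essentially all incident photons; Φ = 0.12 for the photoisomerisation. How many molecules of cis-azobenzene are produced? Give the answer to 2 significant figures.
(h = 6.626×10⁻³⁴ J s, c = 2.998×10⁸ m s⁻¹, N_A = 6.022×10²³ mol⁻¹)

1.2×10²⁰ molecules

Photon energy at 337 nm: hc/λ = (6.626×10⁻³⁴)(2.998×10⁸)/(337×10⁻⁹) = 5.895×10⁻¹⁹ J.
Energy delivered: (299 W m⁻²)(5.83×10⁻⁴ m²)(3444 s) = 600.3 J.
Photons incident: 600.3 / 5.895×10⁻¹⁹ = 1.018×10²¹, i.e. 1.018×10²¹/6.022×10²³ = 0.001690 mol.
Product: Φ × n_abs = 0.12 × 0.001690 = 2.028×10⁻⁴ mol.
As a count: 2.028×10⁻⁴ × 6.022×10²³ = 1.2×10²⁰.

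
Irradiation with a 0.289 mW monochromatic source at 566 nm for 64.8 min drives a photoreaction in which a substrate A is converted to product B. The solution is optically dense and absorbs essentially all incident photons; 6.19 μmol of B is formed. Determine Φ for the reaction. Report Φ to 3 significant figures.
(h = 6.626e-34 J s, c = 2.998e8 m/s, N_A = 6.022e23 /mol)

Product: 6.19 μmol = 6.19e-6 mol.
Photon energy at 566 nm: hc/λ = (6.626e-34)(2.998e8)/(566e-9) = 3.510e-19 J.
Energy delivered: (0.289 mW)(3888 s) = 1.124 J.
Photons incident: 1.124 / 3.510e-19 = 3.202e18, i.e. 3.202e18/6.022e23 = 5.317e-6 mol.
Φ = 6.19e-6 mol / 5.317e-6 mol photons = 1.16.

Φ = 1.16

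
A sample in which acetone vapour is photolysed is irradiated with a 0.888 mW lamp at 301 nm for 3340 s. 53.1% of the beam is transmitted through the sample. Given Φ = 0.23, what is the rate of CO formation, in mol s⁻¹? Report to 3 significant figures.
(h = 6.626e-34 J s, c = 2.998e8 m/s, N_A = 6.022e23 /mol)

2.41e-10 mol s⁻¹

Photon energy at 301 nm: hc/λ = (6.626e-34)(2.998e8)/(301e-9) = 6.600e-19 J.
Energy delivered: (0.888 mW)(3340 s) = 2.966 J.
Photons incident: 2.966 / 6.600e-19 = 4.494e18, i.e. 4.494e18/6.022e23 = 7.463e-6 mol.
Fraction absorbed: 1 − 53.1/100 = 0.4690.
Photons absorbed: 0.4690 × 7.463e-6 = 3.500e-6 mol.
Product formed: 0.23 × 3.500e-6 = 8.050e-7 mol.
Rate: 8.050e-7 / 3340 s = 2.41e-10 mol s⁻¹.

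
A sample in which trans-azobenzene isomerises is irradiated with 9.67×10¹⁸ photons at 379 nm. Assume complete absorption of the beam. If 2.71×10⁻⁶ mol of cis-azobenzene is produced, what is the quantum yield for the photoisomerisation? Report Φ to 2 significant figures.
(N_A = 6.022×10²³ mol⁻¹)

Moles of photons: 9.67×10¹⁸ / 6.022×10²³ = 1.606×10⁻⁵ mol.
Φ = 2.71×10⁻⁶ mol / 1.606×10⁻⁵ mol photons = 0.17.

Φ = 0.17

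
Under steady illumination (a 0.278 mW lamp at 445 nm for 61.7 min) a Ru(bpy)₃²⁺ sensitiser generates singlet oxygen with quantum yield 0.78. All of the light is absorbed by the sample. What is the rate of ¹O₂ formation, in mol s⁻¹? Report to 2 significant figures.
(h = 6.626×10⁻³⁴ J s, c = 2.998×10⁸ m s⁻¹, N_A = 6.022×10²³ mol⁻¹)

8.1×10⁻¹⁰ mol s⁻¹

Photon energy at 445 nm: hc/λ = (6.626×10⁻³⁴)(2.998×10⁸)/(445×10⁻⁹) = 4.464×10⁻¹⁹ J.
Energy delivered: (0.278 mW)(3702 s) = 1.029 J.
Photons incident: 1.029 / 4.464×10⁻¹⁹ = 2.305×10¹⁸, i.e. 2.305×10¹⁸/6.022×10²³ = 3.828×10⁻⁶ mol.
Product formed: 0.78 × 3.828×10⁻⁶ = 2.986×10⁻⁶ mol.
Rate: 2.986×10⁻⁶ / 3702 s = 8.1×10⁻¹⁰ mol s⁻¹.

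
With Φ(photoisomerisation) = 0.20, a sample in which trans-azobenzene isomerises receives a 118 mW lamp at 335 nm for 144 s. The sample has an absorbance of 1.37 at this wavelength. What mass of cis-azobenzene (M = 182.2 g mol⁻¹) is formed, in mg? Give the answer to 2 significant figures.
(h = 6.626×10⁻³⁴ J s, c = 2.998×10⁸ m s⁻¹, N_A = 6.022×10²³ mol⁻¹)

1.7 mg

Photon energy at 335 nm: hc/λ = (6.626×10⁻³⁴)(2.998×10⁸)/(335×10⁻⁹) = 5.930×10⁻¹⁹ J.
Energy delivered: (118 mW)(144 s) = 16.99 J.
Photons incident: 16.99 / 5.930×10⁻¹⁹ = 2.865×10¹⁹, i.e. 2.865×10¹⁹/6.022×10²³ = 4.758×10⁻⁵ mol.
Fraction absorbed: 1 − 10^(−1.37) = 0.9573.
Photons absorbed: 0.9573 × 4.758×10⁻⁵ = 4.555×10⁻⁵ mol.
Product: Φ × n_abs = 0.20 × 4.555×10⁻⁵ = 9.110×10⁻⁶ mol.
Mass: 9.110×10⁻⁶ × 182.2 = 0.001660 g = 1.7 mg.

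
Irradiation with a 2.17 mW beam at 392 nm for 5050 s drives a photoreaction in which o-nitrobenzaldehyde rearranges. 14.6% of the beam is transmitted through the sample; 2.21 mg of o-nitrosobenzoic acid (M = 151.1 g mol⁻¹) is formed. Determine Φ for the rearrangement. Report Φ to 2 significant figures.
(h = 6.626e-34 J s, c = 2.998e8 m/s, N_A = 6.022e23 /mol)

Product: 2.21 mg / 151.1 g mol⁻¹ = 1.463e-5 mol.
Photon energy at 392 nm: hc/λ = (6.626e-34)(2.998e8)/(392e-9) = 5.068e-19 J.
Energy delivered: (2.17 mW)(5050 s) = 10.96 J.
Photons incident: 10.96 / 5.068e-19 = 2.163e19, i.e. 2.163e19/6.022e23 = 3.592e-5 mol.
Fraction absorbed: 1 − 14.6/100 = 0.8540.
Photons absorbed: 0.8540 × 3.592e-5 = 3.068e-5 mol.
Φ = 1.463e-5 mol / 3.068e-5 mol photons = 0.48.

Φ = 0.48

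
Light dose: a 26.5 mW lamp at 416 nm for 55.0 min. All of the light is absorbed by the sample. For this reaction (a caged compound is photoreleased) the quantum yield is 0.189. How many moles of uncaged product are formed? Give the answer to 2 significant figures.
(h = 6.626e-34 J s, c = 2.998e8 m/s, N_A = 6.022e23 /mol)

5.7e-5 mol

Photon energy at 416 nm: hc/λ = (6.626e-34)(2.998e8)/(416e-9) = 4.775e-19 J.
Energy delivered: (26.5 mW)(3300 s) = 87.45 J.
Photons incident: 87.45 / 4.775e-19 = 1.831e20, i.e. 1.831e20/6.022e23 = 3.041e-4 mol.
Product: Φ × n_abs = 0.189 × 3.041e-4 = 5.747e-5 mol.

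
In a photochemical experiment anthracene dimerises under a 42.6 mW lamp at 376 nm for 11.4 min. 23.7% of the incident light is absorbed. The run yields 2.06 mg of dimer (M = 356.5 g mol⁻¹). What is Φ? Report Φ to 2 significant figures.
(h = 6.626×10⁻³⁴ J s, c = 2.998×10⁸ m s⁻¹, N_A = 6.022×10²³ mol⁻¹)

Φ = 0.27

Product: 2.06 mg / 356.5 g mol⁻¹ = 5.778×10⁻⁶ mol.
Photon energy at 376 nm: hc/λ = (6.626×10⁻³⁴)(2.998×10⁸)/(376×10⁻⁹) = 5.283×10⁻¹⁹ J.
Energy delivered: (42.6 mW)(684 s) = 29.14 J.
Photons incident: 29.14 / 5.283×10⁻¹⁹ = 5.516×10¹⁹, i.e. 5.516×10¹⁹/6.022×10²³ = 9.160×10⁻⁵ mol.
Photons absorbed: 0.237 × 9.160×10⁻⁵ = 2.171×10⁻⁵ mol.
Φ = 5.778×10⁻⁶ mol / 2.171×10⁻⁵ mol photons = 0.27.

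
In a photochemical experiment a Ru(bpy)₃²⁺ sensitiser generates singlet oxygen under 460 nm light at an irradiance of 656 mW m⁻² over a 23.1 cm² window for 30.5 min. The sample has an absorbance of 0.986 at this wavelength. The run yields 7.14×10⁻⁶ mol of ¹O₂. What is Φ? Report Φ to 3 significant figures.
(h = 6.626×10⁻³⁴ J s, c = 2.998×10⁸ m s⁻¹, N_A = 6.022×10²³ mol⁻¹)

Φ = 0.747

Photon energy at 460 nm: hc/λ = (6.626×10⁻³⁴)(2.998×10⁸)/(460×10⁻⁹) = 4.318×10⁻¹⁹ J.
Energy delivered: (656 mW m⁻²)(23.1×10⁻⁴ m²)(1830 s) = 2.773 J.
Photons incident: 2.773 / 4.318×10⁻¹⁹ = 6.422×10¹⁸, i.e. 6.422×10¹⁸/6.022×10²³ = 1.066×10⁻⁵ mol.
Fraction absorbed: 1 − 10^(−0.986) = 0.8967.
Photons absorbed: 0.8967 × 1.066×10⁻⁵ = 9.559×10⁻⁶ mol.
Φ = 7.14×10⁻⁶ mol / 9.559×10⁻⁶ mol photons = 0.747.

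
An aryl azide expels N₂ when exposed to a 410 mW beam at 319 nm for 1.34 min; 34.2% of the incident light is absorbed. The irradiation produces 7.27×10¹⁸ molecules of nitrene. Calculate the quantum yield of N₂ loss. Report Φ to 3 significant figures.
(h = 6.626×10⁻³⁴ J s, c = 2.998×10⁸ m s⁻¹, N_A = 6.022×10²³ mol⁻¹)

Product: 7.27×10¹⁸ / 6.022×10²³ = 1.207×10⁻⁵ mol.
Photon energy at 319 nm: hc/λ = (6.626×10⁻³⁴)(2.998×10⁸)/(319×10⁻⁹) = 6.227×10⁻¹⁹ J.
Energy delivered: (410 mW)(80.4 s) = 32.96 J.
Photons incident: 32.96 / 6.227×10⁻¹⁹ = 5.293×10¹⁹, i.e. 5.293×10¹⁹/6.022×10²³ = 8.789×10⁻⁵ mol.
Photons absorbed: 0.342 × 8.789×10⁻⁵ = 3.006×10⁻⁵ mol.
Φ = 1.207×10⁻⁵ mol / 3.006×10⁻⁵ mol photons = 0.402.

Φ = 0.402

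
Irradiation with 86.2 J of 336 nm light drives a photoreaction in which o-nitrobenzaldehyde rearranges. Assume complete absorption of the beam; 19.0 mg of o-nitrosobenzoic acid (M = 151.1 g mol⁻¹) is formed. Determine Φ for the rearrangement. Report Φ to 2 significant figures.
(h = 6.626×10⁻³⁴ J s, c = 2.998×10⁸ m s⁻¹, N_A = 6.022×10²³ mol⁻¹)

Product: 19.0 mg / 151.1 g mol⁻¹ = 1.257×10⁻⁴ mol.
Photon energy at 336 nm: hc/λ = (6.626×10⁻³⁴)(2.998×10⁸)/(336×10⁻⁹) = 5.912×10⁻¹⁹ J.
Photons incident: 86.2 / 5.912×10⁻¹⁹ = 1.458×10²⁰, i.e. 1.458×10²⁰/6.022×10²³ = 2.421×10⁻⁴ mol.
Φ = 1.257×10⁻⁴ mol / 2.421×10⁻⁴ mol photons = 0.52.

Φ = 0.52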